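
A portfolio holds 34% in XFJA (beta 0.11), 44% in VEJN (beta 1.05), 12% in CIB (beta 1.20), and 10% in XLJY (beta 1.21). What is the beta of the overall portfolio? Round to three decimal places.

β_P = Σ w_i β_i = 0.34×0.11 + 0.44×1.05 + 0.12×1.20 + 0.10×1.21 = 0.7644

0.764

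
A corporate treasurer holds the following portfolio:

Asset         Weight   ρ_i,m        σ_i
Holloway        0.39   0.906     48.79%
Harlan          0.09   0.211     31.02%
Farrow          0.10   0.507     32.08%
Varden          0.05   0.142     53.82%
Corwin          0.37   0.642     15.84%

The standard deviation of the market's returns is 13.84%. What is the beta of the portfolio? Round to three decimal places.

1.705

β_Holloway = 0.906 × 48.79% / 13.84% = 3.1939
β_Harlan = 0.211 × 31.02% / 13.84% = 0.4729
β_Farrow = 0.507 × 32.08% / 13.84% = 1.1752
β_Varden = 0.142 × 53.82% / 13.84% = 0.5522
β_Corwin = 0.642 × 15.84% / 13.84% = 0.7348
β_P = Σ w_i β_i = 0.39×3.1939 + 0.09×0.4729 + 0.10×1.1752 + 0.05×0.5522 + 0.37×0.7348 = 1.7052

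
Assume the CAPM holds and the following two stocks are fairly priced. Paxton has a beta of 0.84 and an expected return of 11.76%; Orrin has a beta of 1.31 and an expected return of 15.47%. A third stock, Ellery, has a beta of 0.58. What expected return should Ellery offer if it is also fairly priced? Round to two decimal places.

9.71%

MRP (SML slope) = (15.47% − 11.76%) / (1.31 − 0.84) = 3.71% / 0.47 = 7.8936%
R_f (intercept) = 11.76% − 0.84 × 7.8936% = 5.1294%
E(R_Ellery) = R_f + β × MRP = 5.1294% + 0.58 × 7.8936% = 9.71%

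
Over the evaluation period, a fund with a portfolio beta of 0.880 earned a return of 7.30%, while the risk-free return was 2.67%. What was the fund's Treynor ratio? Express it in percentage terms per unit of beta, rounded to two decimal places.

Treynor = (R_P − R_f) / β_P = (7.30% − 2.67%) / 0.8800 = 4.63% / 0.8800 = 5.26%

5.26%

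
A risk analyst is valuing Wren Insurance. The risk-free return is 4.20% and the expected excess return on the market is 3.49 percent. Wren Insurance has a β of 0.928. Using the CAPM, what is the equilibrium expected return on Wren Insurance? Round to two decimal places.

E(R) = R_f + β × MRP = 4.20% + 0.928 × 3.49% = 7.44%

7.44%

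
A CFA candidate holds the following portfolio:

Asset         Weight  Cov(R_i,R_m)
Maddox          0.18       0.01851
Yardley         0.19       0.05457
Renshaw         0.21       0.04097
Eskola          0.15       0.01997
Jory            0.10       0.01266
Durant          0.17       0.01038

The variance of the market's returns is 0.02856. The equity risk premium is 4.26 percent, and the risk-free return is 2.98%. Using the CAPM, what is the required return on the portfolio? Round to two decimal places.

β_Maddox = 0.01851 / 0.02856 = 0.6481
β_Yardley = 0.05457 / 0.02856 = 1.9107
β_Renshaw = 0.04097 / 0.02856 = 1.4345
β_Eskola = 0.01997 / 0.02856 = 0.6992
β_Jory = 0.01266 / 0.02856 = 0.4433
β_Durant = 0.01038 / 0.02856 = 0.3634
β_P = Σ w_i β_i = 0.18×0.6481 + 0.19×1.9107 + 0.21×1.4345 + 0.15×0.6992 + 0.10×0.4433 + 0.17×0.3634 = 0.9919
E(R_P) = R_f + β_P × MRP = 2.98% + 0.9919 × 4.26% = 7.21%

7.21%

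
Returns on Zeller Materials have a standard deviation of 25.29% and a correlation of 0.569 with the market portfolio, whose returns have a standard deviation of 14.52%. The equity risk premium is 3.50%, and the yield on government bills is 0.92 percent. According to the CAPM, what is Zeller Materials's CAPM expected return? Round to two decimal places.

β = ρ × σ_i / σ_m = 0.569 × 25.29% / 14.52% = 0.9910
E(R) = 0.92% + 0.9910 × 3.50% = 4.39%

4.39%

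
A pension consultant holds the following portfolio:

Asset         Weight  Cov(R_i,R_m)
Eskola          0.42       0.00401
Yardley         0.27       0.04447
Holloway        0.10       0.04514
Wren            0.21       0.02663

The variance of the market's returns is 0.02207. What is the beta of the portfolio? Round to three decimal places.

1.078

β_Eskola = 0.00401 / 0.02207 = 0.1817
β_Yardley = 0.04447 / 0.02207 = 2.0150
β_Holloway = 0.04514 / 0.02207 = 2.0453
β_Wren = 0.02663 / 0.02207 = 1.2066
β_P = Σ w_i β_i = 0.42×0.1817 + 0.27×2.0150 + 0.10×2.0453 + 0.21×1.2066 = 1.0783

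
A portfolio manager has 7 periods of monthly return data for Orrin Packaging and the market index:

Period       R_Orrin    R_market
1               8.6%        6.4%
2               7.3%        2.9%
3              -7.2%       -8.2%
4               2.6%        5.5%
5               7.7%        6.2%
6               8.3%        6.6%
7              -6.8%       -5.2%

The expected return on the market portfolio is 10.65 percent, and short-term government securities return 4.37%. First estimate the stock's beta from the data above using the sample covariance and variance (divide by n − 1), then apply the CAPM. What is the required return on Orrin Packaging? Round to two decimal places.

11.17%

Mean R_i = (8.6 + 7.3 − 7.2 + 2.6 + 7.7 + 8.3 − 6.8) / 7 = 2.9286%
Mean R_m = (6.4 + 2.9 − 8.2 + 5.5 + 6.2 + 6.6 − 5.2) / 7 = 2.0286%
Σ(R_i − R̄_i)(R_m − R̄_m) = 245.8443  ⇒  Cov = 245.8443 / 6 = 40.9741
Σ(R_m − R̄_m)² = 227.0943  ⇒  Var(R_m) = 227.0943 / 6 = 37.8491
β = Cov / Var(R_m) = 40.9741 / 37.8491 = 1.0826
MRP = 10.65% − 4.37% = 6.28%
E(R) = R_f + β × MRP = 4.37% + 1.0826 × 6.28% = 11.17%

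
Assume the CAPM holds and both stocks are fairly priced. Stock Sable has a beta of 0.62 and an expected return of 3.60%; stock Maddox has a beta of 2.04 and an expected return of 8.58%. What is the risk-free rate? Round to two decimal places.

Both satisfy E(R) = R_f + β·MRP, so the slope of the SML is
MRP = (8.58% − 3.60%) / (2.04 − 0.62) = 4.98% / 1.42 = 3.5070%
R_f = E(R_Sable) − β_Sable·MRP = 3.60% − 0.62 × 3.5070% = 1.4257%

1.43%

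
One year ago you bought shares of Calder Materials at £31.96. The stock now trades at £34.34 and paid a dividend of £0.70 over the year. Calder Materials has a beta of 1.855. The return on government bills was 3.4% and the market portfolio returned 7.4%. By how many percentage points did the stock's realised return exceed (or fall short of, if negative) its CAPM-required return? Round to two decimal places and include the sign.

-1.18%

Realised HPR = (P1 + D1 − P0) / P0 = (34.34 + 0.70 − 31.96) / 31.96 = 3.08 / 31.96 = 9.6370%
MRP = 7.4% − 3.4% = 4.00%
CAPM required = R_f + β·MRP = 3.4% + 1.855 × 4.0% = 10.8200%
α = realised − required = 9.6370% − 10.8200% = -1.18%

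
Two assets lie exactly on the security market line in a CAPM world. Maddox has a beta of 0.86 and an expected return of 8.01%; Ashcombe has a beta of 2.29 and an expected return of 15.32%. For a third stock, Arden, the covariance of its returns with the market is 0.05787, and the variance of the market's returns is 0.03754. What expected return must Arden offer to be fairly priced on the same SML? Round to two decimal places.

MRP = (15.32% − 8.01%) / (2.29 − 0.86) = 5.1119%
R_f = 8.01% − 0.86 × 5.1119% = 3.6138%
β_Arden = Cov / Var(R_m) = 0.05787 / 0.03754 = 1.5416
E(R_Arden) = R_f + β × MRP = 3.6138% + 1.5416 × 5.1119% = 11.49%

11.49%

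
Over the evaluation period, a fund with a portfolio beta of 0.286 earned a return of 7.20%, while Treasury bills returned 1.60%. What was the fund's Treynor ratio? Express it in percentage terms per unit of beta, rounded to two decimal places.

Treynor = (R_P − R_f) / β_P = (7.20% − 1.60%) / 0.2860 = 5.60% / 0.2860 = 19.58%

19.58%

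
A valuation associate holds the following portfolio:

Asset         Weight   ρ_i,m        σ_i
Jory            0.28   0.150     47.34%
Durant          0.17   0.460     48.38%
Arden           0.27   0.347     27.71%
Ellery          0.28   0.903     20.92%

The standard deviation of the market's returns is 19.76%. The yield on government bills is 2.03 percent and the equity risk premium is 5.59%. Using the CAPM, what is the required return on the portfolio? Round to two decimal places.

β_Jory = 0.150 × 47.34% / 19.76% = 0.3594
β_Durant = 0.460 × 48.38% / 19.76% = 1.1263
β_Arden = 0.347 × 27.71% / 19.76% = 0.4866
β_Ellery = 0.903 × 20.92% / 19.76% = 0.9560
β_P = Σ w_i β_i = 0.28×0.3594 + 0.17×1.1263 + 0.27×0.4866 + 0.28×0.9560 = 0.6912
E(R_P) = R_f + β_P × MRP = 2.03% + 0.6912 × 5.59% = 5.89%

5.89%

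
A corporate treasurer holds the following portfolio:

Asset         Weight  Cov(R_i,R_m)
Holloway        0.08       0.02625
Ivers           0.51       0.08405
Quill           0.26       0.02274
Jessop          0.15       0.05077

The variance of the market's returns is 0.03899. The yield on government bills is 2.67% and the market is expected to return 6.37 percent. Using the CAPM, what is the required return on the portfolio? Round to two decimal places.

8.22%

β_Holloway = 0.02625 / 0.03899 = 0.6732
β_Ivers = 0.08405 / 0.03899 = 2.1557
β_Quill = 0.02274 / 0.03899 = 0.5832
β_Jessop = 0.05077 / 0.03899 = 1.3021
β_P = Σ w_i β_i = 0.08×0.6732 + 0.51×2.1557 + 0.26×0.5832 + 0.15×1.3021 = 1.5002
MRP = 6.37% − 2.67% = 3.70%
E(R_P) = R_f + β_P × MRP = 2.67% + 1.5002 × 3.70% = 8.22%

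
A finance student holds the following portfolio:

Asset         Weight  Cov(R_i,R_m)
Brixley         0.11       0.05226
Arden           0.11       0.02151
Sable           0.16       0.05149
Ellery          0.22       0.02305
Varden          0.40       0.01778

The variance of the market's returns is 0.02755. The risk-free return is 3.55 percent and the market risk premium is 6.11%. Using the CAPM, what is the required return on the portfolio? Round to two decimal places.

9.88%

β_Brixley = 0.05226 / 0.02755 = 1.8969
β_Arden = 0.02151 / 0.02755 = 0.7808
β_Sable = 0.05149 / 0.02755 = 1.8690
β_Ellery = 0.02305 / 0.02755 = 0.8367
β_Varden = 0.01778 / 0.02755 = 0.6454
β_P = Σ w_i β_i = 0.11×1.8969 + 0.11×0.7808 + 0.16×1.8690 + 0.22×0.8367 + 0.40×0.6454 = 1.0358
E(R_P) = R_f + β_P × MRP = 3.55% + 1.0358 × 6.11% = 9.88%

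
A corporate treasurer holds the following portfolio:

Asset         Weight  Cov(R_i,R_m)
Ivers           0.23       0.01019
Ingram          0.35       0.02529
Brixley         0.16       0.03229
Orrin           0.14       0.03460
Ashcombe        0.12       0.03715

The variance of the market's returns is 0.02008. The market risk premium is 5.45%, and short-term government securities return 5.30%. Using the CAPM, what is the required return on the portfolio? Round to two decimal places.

β_Ivers = 0.01019 / 0.02008 = 0.5075
β_Ingram = 0.02529 / 0.02008 = 1.2595
β_Brixley = 0.03229 / 0.02008 = 1.6081
β_Orrin = 0.03460 / 0.02008 = 1.7231
β_Ashcombe = 0.03715 / 0.02008 = 1.8501
β_P = Σ w_i β_i = 0.23×0.5075 + 0.35×1.2595 + 0.16×1.6081 + 0.14×1.7231 + 0.12×1.8501 = 1.2781
E(R_P) = R_f + β_P × MRP = 5.30% + 1.2781 × 5.45% = 12.27%

12.27%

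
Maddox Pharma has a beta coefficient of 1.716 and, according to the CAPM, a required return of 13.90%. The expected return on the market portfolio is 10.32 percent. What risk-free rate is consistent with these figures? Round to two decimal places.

E(R) = R_f + β(E(R_m) − R_f) = R_f(1 − β) + β·E(R_m)
13.90% = R_f × (1 − 1.716) + 1.716 × 10.32%
13.90% = R_f × -0.716 + 17.70912%
R_f = (13.90% − 17.70912%) / -0.716 = 5.32%

5.32%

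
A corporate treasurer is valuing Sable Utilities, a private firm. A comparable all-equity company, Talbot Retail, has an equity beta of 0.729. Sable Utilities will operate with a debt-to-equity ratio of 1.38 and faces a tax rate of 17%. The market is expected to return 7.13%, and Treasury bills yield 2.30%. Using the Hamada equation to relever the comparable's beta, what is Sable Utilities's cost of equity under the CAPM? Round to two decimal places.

9.85%

β_L = β_U × [1 + (1 − t)(D/E)] = 0.729 × [1 + (1 − 0.17) × 1.38]
    = 0.729 × [1 + 0.83 × 1.38] = 0.729 × 2.1454 = 1.5640
MRP = 7.13% − 2.30% = 4.83%
E(R) = R_f + β_L × MRP = 2.30% + 1.5640 × 4.83% = 9.85%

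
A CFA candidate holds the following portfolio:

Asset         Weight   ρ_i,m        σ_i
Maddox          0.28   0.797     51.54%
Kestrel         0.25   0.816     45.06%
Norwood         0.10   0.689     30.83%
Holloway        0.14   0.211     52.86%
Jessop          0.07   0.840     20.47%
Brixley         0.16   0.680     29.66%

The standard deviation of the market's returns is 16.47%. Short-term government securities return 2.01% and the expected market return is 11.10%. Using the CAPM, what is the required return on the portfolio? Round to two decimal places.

17.91%

β_Maddox = 0.797 × 51.54% / 16.47% = 2.4941
β_Kestrel = 0.816 × 45.06% / 16.47% = 2.2325
β_Norwood = 0.689 × 30.83% / 16.47% = 1.2897
β_Holloway = 0.211 × 52.86% / 16.47% = 0.6772
β_Jessop = 0.840 × 20.47% / 16.47% = 1.0440
β_Brixley = 0.680 × 29.66% / 16.47% = 1.2246
β_P = Σ w_i β_i = 0.28×2.4941 + 0.25×2.2325 + 0.10×1.2897 + 0.14×0.6772 + 0.07×1.0440 + 0.16×1.2246 = 1.7493
MRP = 11.10% − 2.01% = 9.09%
E(R_P) = R_f + β_P × MRP = 2.01% + 1.7493 × 9.09% = 17.91%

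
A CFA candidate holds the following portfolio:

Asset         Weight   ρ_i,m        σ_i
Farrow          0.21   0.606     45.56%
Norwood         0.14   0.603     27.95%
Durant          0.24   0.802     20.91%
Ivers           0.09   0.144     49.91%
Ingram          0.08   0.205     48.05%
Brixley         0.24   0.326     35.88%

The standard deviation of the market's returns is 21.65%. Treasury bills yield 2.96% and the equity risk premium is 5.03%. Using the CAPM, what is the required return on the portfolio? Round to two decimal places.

6.78%

β_Farrow = 0.606 × 45.56% / 21.65% = 1.2753
β_Norwood = 0.603 × 27.95% / 21.65% = 0.7785
β_Durant = 0.802 × 20.91% / 21.65% = 0.7746
β_Ivers = 0.144 × 49.91% / 21.65% = 0.3320
β_Ingram = 0.205 × 48.05% / 21.65% = 0.4550
β_Brixley = 0.326 × 35.88% / 21.65% = 0.5403
β_P = Σ w_i β_i = 0.21×1.2753 + 0.14×0.7785 + 0.24×0.7746 + 0.09×0.3320 + 0.08×0.4550 + 0.24×0.5403 = 0.7587
E(R_P) = R_f + β_P × MRP = 2.96% + 0.7587 × 5.03% = 6.78%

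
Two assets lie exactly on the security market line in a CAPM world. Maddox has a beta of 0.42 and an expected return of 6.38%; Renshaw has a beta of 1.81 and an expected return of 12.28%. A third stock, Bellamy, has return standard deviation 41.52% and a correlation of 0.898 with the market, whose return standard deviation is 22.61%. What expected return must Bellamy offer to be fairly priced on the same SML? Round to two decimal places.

11.60%

MRP = (12.28% − 6.38%) / (1.81 − 0.42) = 4.2446%
R_f = 6.38% − 0.42 × 4.2446% = 4.5973%
β_Bellamy = ρ·σ_i/σ_m = 0.898 × 41.52 / 22.61 = 1.6490
E(R_Bellamy) = R_f + β × MRP = 4.5973% + 1.6490 × 4.2446% = 11.60%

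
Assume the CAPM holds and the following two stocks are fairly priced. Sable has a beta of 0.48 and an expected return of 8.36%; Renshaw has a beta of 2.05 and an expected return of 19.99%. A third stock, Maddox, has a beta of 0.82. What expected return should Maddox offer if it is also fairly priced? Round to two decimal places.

10.88%

MRP (SML slope) = (19.99% − 8.36%) / (2.05 − 0.48) = 11.63% / 1.57 = 7.4076%
R_f (intercept) = 8.36% − 0.48 × 7.4076% = 4.8044%
E(R_Maddox) = R_f + β × MRP = 4.8044% + 0.82 × 7.4076% = 10.88%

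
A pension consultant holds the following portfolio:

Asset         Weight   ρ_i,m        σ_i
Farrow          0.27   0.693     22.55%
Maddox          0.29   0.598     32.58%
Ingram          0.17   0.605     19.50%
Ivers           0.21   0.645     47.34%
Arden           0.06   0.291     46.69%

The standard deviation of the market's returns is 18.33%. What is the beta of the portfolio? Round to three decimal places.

1.042

β_Farrow = 0.693 × 22.55% / 18.33% = 0.8525
β_Maddox = 0.598 × 32.58% / 18.33% = 1.0629
β_Ingram = 0.605 × 19.50% / 18.33% = 0.6436
β_Ivers = 0.645 × 47.34% / 18.33% = 1.6658
β_Arden = 0.291 × 46.69% / 18.33% = 0.7412
β_P = Σ w_i β_i = 0.27×0.8525 + 0.29×1.0629 + 0.17×0.6436 + 0.21×1.6658 + 0.06×0.7412 = 1.0421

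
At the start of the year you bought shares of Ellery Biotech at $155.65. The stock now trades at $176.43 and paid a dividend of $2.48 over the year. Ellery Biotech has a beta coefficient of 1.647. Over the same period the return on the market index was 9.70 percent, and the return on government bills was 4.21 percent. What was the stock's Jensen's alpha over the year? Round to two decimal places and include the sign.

+1.69%

Realised HPR = (P1 + D1 − P0) / P0 = (176.43 + 2.48 − 155.65) / 155.65 = 23.26 / 155.65 = 14.9438%
MRP = 9.70% − 4.21% = 5.49%
CAPM required = R_f + β·MRP = 4.21% + 1.647 × 5.49% = 13.25203%
α = realised − required = 14.9438% − 13.25203% = +1.69%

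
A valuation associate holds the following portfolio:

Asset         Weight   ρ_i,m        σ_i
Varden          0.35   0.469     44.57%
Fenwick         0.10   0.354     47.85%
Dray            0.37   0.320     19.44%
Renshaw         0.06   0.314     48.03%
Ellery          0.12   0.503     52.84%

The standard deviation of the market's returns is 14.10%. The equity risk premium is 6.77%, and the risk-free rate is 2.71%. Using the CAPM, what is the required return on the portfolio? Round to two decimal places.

10.11%

β_Varden = 0.469 × 44.57% / 14.10% = 1.4825
β_Fenwick = 0.354 × 47.85% / 14.10% = 1.2013
β_Dray = 0.320 × 19.44% / 14.10% = 0.4412
β_Renshaw = 0.314 × 48.03% / 14.10% = 1.0696
β_Ellery = 0.503 × 52.84% / 14.10% = 1.8850
β_P = Σ w_i β_i = 0.35×1.4825 + 0.10×1.2013 + 0.37×0.4412 + 0.06×1.0696 + 0.12×1.8850 = 1.0926
E(R_P) = R_f + β_P × MRP = 2.71% + 1.0926 × 6.77% = 10.11%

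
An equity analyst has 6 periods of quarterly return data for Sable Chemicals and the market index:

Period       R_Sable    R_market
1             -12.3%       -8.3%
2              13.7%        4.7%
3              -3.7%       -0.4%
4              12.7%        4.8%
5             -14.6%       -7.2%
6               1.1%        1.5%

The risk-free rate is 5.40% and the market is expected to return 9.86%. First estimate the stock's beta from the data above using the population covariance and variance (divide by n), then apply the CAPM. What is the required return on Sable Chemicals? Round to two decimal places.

14.45%

Mean R_i = (-12.3 + 13.7 − 3.7 + 12.7 − 14.6 + 1.1) / 6 = -0.5167%
Mean R_m = (-8.3 + 4.7 − 0.4 + 4.8 − 7.2 + 1.5) / 6 = -0.8167%
Σ(R_i − R̄_i)(R_m − R̄_m) = 333.1583  ⇒  Cov = 333.1583 / 6 = 55.5264
Σ(R_m − R̄_m)² = 164.2683  ⇒  Var(R_m) = 164.2683 / 6 = 27.3781
β = Cov / Var(R_m) = 55.5264 / 27.3781 = 2.0281
MRP = 9.86% − 5.40% = 4.46%
E(R) = R_f + β × MRP = 5.40% + 2.0281 × 4.46% = 14.45%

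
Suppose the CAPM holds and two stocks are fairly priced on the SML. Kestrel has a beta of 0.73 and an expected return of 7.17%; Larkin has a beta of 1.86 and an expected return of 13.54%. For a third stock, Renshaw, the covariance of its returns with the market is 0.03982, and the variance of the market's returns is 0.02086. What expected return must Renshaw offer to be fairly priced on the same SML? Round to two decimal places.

MRP = (13.54% − 7.17%) / (1.86 − 0.73) = 5.6372%
R_f = 7.17% − 0.73 × 5.6372% = 3.0548%
β_Renshaw = Cov / Var(R_m) = 0.03982 / 0.02086 = 1.9089
E(R_Renshaw) = R_f + β × MRP = 3.0548% + 1.9089 × 5.6372% = 13.82%

13.82%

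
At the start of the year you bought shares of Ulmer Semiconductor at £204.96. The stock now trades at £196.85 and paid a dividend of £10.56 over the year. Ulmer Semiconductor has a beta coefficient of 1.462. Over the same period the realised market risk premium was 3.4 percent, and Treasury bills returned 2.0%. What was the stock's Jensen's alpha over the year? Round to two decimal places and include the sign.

Realised HPR = (P1 + D1 − P0) / P0 = (196.85 + 10.56 − 204.96) / 204.96 = 2.45 / 204.96 = 1.1954%
CAPM required = R_f + β·MRP = 2.0% + 1.462 × 3.4% = 6.9708%
α = realised − required = 1.1954% − 6.9708% = -5.78%

-5.78%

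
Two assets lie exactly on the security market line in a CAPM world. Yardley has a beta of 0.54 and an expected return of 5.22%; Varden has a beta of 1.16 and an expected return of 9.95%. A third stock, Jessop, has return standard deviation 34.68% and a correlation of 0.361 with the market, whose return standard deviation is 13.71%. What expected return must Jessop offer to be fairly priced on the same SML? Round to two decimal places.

8.07%

MRP = (9.95% − 5.22%) / (1.16 − 0.54) = 7.6290%
R_f = 5.22% − 0.54 × 7.6290% = 1.1003%
β_Jessop = ρ·σ_i/σ_m = 0.361 × 34.68 / 13.71 = 0.9132
E(R_Jessop) = R_f + β × MRP = 1.1003% + 0.9132 × 7.6290% = 8.07%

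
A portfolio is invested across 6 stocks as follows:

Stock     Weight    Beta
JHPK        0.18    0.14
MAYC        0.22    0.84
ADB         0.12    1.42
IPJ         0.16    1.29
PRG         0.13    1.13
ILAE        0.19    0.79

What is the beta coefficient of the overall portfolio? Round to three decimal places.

0.884

β_P = Σ w_i β_i = 0.18×0.14 + 0.22×0.84 + 0.12×1.42 + 0.16×1.29 + 0.13×1.13 + 0.19×0.79 = 0.8838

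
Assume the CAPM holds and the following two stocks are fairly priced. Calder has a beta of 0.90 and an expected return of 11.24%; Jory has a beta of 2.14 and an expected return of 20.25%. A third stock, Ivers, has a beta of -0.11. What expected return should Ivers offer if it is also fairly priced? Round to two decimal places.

3.90%

MRP (SML slope) = (20.25% − 11.24%) / (2.14 − 0.90) = 9.01% / 1.24 = 7.2661%
R_f (intercept) = 11.24% − 0.90 × 7.2661% = 4.7005%
E(R_Ivers) = R_f + β × MRP = 4.7005% + -0.11 × 7.2661% = 3.90%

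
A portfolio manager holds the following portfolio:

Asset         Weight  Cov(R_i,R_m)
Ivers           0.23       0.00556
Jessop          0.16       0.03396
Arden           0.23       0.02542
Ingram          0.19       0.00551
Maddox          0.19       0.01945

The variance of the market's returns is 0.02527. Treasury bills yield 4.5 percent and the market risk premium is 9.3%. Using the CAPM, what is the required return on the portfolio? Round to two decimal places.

β_Ivers = 0.00556 / 0.02527 = 0.2200
β_Jessop = 0.03396 / 0.02527 = 1.3439
β_Arden = 0.02542 / 0.02527 = 1.0059
β_Ingram = 0.00551 / 0.02527 = 0.2180
β_Maddox = 0.01945 / 0.02527 = 0.7697
β_P = Σ w_i β_i = 0.23×0.2200 + 0.16×1.3439 + 0.23×1.0059 + 0.19×0.2180 + 0.19×0.7697 = 0.6846
E(R_P) = R_f + β_P × MRP = 4.5% + 0.6846 × 9.3% = 10.87%

10.87%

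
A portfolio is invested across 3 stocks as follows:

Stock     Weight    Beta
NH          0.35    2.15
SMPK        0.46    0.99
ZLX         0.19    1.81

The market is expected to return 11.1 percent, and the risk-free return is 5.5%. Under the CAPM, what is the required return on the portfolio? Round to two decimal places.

β_P = Σ w_i β_i = 0.35×2.15 + 0.46×0.99 + 0.19×1.81 = 1.5518
MRP = 11.1% − 5.5% = 5.60%
E(R_P) = R_f + β_P × MRP = 5.5% + 1.5518 × 5.6% = 14.19%

14.19%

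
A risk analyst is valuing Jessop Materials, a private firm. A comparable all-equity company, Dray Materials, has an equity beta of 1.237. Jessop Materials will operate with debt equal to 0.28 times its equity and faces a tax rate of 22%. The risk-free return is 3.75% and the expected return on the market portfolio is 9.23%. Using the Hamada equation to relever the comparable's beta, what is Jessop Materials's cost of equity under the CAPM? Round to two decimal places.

12.01%

β_L = β_U × [1 + (1 − t)(D/E)] = 1.237 × [1 + (1 − 0.22) × 0.28]
    = 1.237 × [1 + 0.78 × 0.28] = 1.237 × 1.2184 = 1.5072
MRP = 9.23% − 3.75% = 5.48%
E(R) = R_f + β_L × MRP = 3.75% + 1.5072 × 5.48% = 12.01%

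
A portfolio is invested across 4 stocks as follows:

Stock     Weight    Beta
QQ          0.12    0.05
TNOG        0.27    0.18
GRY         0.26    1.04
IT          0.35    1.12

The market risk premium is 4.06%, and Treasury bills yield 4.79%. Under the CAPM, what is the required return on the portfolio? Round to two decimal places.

β_P = Σ w_i β_i = 0.12×0.05 + 0.27×0.18 + 0.26×1.04 + 0.35×1.12 = 0.7170
E(R_P) = R_f + β_P × MRP = 4.79% + 0.7170 × 4.06% = 7.70%

7.70%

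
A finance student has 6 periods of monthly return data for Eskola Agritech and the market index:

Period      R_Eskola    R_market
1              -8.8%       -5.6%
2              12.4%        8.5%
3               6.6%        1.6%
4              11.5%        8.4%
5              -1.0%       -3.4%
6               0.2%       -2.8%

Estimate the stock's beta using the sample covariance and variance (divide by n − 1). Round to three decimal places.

1.279

Mean R_i = (-8.8 + 12.4 + 6.6 + 11.5 − 1.0 + 0.2) / 6 = 3.4833%
Mean R_m = (-5.6 + 8.5 + 1.6 + 8.4 − 3.4 − 2.8) / 6 = 1.1167%
Σ(R_i − R̄_i)(R_m − R̄_m) = 241.3417  ⇒  Cov = 241.3417 / 5 = 48.2683
Σ(R_m − R̄_m)² = 188.6483  ⇒  Var(R_m) = 188.6483 / 5 = 37.7297
β = Cov / Var(R_m) = 48.2683 / 37.7297 = 1.2793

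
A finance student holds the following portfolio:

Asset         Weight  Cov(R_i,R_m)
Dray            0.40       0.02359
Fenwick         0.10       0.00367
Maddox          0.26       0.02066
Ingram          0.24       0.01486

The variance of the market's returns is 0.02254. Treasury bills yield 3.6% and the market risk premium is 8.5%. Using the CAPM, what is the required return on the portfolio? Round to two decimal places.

β_Dray = 0.02359 / 0.02254 = 1.0466
β_Fenwick = 0.00367 / 0.02254 = 0.1628
β_Maddox = 0.02066 / 0.02254 = 0.9166
β_Ingram = 0.01486 / 0.02254 = 0.6593
β_P = Σ w_i β_i = 0.40×1.0466 + 0.10×0.1628 + 0.26×0.9166 + 0.24×0.6593 = 0.8315
E(R_P) = R_f + β_P × MRP = 3.6% + 0.8315 × 8.5% = 10.67%

10.67%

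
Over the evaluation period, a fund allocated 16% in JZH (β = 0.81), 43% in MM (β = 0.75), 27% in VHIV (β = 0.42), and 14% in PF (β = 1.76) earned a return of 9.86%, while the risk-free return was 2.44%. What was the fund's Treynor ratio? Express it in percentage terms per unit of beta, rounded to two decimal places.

9.14%

β_P = 0.16×0.81 + 0.43×0.75 + 0.27×0.42 + 0.14×1.76 = 0.8119
Treynor = (R_P − R_f) / β_P = (9.86% − 2.44%) / 0.8119 = 7.42% / 0.8119 = 9.14%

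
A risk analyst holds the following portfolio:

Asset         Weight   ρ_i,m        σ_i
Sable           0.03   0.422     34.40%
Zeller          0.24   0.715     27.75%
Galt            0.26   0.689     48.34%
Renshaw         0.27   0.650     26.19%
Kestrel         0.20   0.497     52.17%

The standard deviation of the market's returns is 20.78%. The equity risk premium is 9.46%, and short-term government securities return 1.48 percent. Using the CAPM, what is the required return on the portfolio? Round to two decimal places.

12.24%

β_Sable = 0.422 × 34.40% / 20.78% = 0.6986
β_Zeller = 0.715 × 27.75% / 20.78% = 0.9548
β_Galt = 0.689 × 48.34% / 20.78% = 1.6028
β_Renshaw = 0.650 × 26.19% / 20.78% = 0.8192
β_Kestrel = 0.497 × 52.17% / 20.78% = 1.2478
β_P = Σ w_i β_i = 0.03×0.6986 + 0.24×0.9548 + 0.26×1.6028 + 0.27×0.8192 + 0.20×1.2478 = 1.1376
E(R_P) = R_f + β_P × MRP = 1.48% + 1.1376 × 9.46% = 12.24%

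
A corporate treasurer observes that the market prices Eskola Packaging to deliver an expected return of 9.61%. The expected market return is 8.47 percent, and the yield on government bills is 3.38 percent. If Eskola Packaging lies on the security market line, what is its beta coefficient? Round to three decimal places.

1.224

MRP = 8.47% − 3.38% = 5.09%
β = (E(R) − R_f) / MRP = (9.61% − 3.38%) / 5.09% = 6.23% / 5.09% = 1.224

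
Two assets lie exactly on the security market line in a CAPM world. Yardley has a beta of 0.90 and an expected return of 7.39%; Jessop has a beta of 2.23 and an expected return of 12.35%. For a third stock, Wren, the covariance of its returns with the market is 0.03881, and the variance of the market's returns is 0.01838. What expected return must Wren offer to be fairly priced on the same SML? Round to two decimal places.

MRP = (12.35% − 7.39%) / (2.23 − 0.90) = 3.7293%
R_f = 7.39% − 0.90 × 3.7293% = 4.0336%
β_Wren = Cov / Var(R_m) = 0.03881 / 0.01838 = 2.1115
E(R_Wren) = R_f + β × MRP = 4.0336% + 2.1115 × 3.7293% = 11.91%

11.91%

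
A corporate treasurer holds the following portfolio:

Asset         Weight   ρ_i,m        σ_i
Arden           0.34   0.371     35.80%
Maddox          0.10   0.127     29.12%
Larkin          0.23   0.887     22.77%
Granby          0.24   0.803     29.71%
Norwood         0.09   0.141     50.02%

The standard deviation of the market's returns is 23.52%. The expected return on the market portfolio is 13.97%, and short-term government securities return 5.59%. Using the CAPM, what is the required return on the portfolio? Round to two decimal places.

β_Arden = 0.371 × 35.80% / 23.52% = 0.5647
β_Maddox = 0.127 × 29.12% / 23.52% = 0.1572
β_Larkin = 0.887 × 22.77% / 23.52% = 0.8587
β_Granby = 0.803 × 29.71% / 23.52% = 1.0143
β_Norwood = 0.141 × 50.02% / 23.52% = 0.2999
β_P = Σ w_i β_i = 0.34×0.5647 + 0.10×0.1572 + 0.23×0.8587 + 0.24×1.0143 + 0.09×0.2999 = 0.6756
MRP = 13.97% − 5.59% = 8.38%
E(R_P) = R_f + β_P × MRP = 5.59% + 0.6756 × 8.38% = 11.25%

11.25%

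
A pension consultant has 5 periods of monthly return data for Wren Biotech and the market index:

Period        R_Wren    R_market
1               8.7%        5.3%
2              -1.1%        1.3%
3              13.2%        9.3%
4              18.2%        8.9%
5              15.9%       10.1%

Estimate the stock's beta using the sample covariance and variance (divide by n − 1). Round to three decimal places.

1.982

Mean R_i = (8.7 − 1.1 + 13.2 + 18.2 + 15.9) / 5 = 10.9800%
Mean R_m = (5.3 + 1.3 + 9.3 + 8.9 + 10.1) / 5 = 6.9800%
Σ(R_i − R̄_i)(R_m − R̄_m) = 106.8080  ⇒  Cov = 106.8080 / 4 = 26.7020
Σ(R_m − R̄_m)² = 53.8880  ⇒  Var(R_m) = 53.8880 / 4 = 13.4720
β = Cov / Var(R_m) = 26.7020 / 13.4720 = 1.9820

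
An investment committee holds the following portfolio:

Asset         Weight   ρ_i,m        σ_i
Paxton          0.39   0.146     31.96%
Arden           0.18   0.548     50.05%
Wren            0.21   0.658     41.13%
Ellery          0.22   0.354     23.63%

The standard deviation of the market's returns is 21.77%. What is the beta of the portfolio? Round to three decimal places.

β_Paxton = 0.146 × 31.96% / 21.77% = 0.2143
β_Arden = 0.548 × 50.05% / 21.77% = 1.2599
β_Wren = 0.658 × 41.13% / 21.77% = 1.2432
β_Ellery = 0.354 × 23.63% / 21.77% = 0.3842
β_P = Σ w_i β_i = 0.39×0.2143 + 0.18×1.2599 + 0.21×1.2432 + 0.22×0.3842 = 0.6560

0.656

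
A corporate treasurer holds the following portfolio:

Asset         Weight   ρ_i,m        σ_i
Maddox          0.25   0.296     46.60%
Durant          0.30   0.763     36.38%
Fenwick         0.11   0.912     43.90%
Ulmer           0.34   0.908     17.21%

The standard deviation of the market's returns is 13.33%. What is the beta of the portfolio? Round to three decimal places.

1.612

β_Maddox = 0.296 × 46.60% / 13.33% = 1.0348
β_Durant = 0.763 × 36.38% / 13.33% = 2.0824
β_Fenwick = 0.912 × 43.90% / 13.33% = 3.0035
β_Ulmer = 0.908 × 17.21% / 13.33% = 1.1723
β_P = Σ w_i β_i = 0.25×1.0348 + 0.30×2.0824 + 0.11×3.0035 + 0.34×1.1723 = 1.6124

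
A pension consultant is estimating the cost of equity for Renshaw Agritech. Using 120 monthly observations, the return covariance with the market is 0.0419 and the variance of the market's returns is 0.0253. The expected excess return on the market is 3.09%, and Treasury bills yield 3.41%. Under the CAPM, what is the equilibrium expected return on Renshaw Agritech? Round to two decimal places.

β = Cov(R_i, R_m) / Var(R_m) = 0.0419 / 0.0253 = 1.6561
E(R) = R_f + β × MRP = 3.41% + 1.6561 × 3.09% = 8.53%

8.53%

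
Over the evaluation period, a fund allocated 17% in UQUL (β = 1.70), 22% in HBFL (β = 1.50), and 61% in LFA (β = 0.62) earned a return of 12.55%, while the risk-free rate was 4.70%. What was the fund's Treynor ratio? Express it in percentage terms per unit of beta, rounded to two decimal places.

7.87%

β_P = 0.17×1.70 + 0.22×1.50 + 0.61×0.62 = 0.9972
Treynor = (R_P − R_f) / β_P = (12.55% − 4.70%) / 0.9972 = 7.85% / 0.9972 = 7.87%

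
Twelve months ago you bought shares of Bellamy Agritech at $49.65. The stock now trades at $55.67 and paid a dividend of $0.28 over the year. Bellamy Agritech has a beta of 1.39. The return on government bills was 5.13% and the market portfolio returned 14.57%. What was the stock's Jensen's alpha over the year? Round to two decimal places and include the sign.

Realised HPR = (P1 + D1 − P0) / P0 = (55.67 + 0.28 − 49.65) / 49.65 = 6.30 / 49.65 = 12.6888%
MRP = 14.57% − 5.13% = 9.44%
CAPM required = R_f + β·MRP = 5.13% + 1.39 × 9.44% = 18.2516%
α = realised − required = 12.6888% − 18.2516% = -5.56%

-5.56%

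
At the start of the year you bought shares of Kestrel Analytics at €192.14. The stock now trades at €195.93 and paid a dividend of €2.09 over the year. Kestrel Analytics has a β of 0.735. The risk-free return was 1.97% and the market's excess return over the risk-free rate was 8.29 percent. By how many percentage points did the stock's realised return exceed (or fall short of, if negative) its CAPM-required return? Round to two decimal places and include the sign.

Realised HPR = (P1 + D1 − P0) / P0 = (195.93 + 2.09 − 192.14) / 192.14 = 5.88 / 192.14 = 3.0603%
CAPM required = R_f + β·MRP = 1.97% + 0.735 × 8.29% = 8.06315%
α = realised − required = 3.0603% − 8.06315% = -5.00%

-5.00%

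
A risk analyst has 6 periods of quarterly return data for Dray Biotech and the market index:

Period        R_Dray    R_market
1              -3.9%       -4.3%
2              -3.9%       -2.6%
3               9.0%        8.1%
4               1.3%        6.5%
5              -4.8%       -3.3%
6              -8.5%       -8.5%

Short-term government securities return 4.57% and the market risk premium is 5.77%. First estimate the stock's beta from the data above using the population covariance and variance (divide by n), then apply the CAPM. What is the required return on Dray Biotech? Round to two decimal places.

9.68%

Mean R_i = (-3.9 − 3.9 + 9.0 + 1.3 − 4.8 − 8.5) / 6 = -1.8000%
Mean R_m = (-4.3 − 2.6 + 8.1 + 6.5 − 3.3 − 8.5) / 6 = -0.6833%
Σ(R_i − R̄_i)(R_m − R̄_m) = 188.9700  ⇒  Cov = 188.9700 / 6 = 31.4950
Σ(R_m − R̄_m)² = 213.4483  ⇒  Var(R_m) = 213.4483 / 6 = 35.5747
β = Cov / Var(R_m) = 31.4950 / 35.5747 = 0.8853
E(R) = R_f + β × MRP = 4.57% + 0.8853 × 5.77% = 9.68%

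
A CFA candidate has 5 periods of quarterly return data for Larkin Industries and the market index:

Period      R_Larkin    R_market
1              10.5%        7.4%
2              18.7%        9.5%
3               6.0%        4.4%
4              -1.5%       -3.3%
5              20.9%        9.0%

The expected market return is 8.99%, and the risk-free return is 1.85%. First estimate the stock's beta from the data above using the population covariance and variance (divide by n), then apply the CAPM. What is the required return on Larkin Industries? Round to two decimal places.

13.48%

Mean R_i = (10.5 + 18.7 + 6.0 − 1.5 + 20.9) / 5 = 10.9200%
Mean R_m = (7.4 + 9.5 + 4.4 − 3.3 + 9.0) / 5 = 5.4000%
Σ(R_i − R̄_i)(R_m − R̄_m) = 179.9600  ⇒  Cov = 179.9600 / 5 = 35.9920
Σ(R_m − R̄_m)² = 110.4600  ⇒  Var(R_m) = 110.4600 / 5 = 22.0920
β = Cov / Var(R_m) = 35.9920 / 22.0920 = 1.6292
MRP = 8.99% − 1.85% = 7.14%
E(R) = R_f + β × MRP = 1.85% + 1.6292 × 7.14% = 13.48%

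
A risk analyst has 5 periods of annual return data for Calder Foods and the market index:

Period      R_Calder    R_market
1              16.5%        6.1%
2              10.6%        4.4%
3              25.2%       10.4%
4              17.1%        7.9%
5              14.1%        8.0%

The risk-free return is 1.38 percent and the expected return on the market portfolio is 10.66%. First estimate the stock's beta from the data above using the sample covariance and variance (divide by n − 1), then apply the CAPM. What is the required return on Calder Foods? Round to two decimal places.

Mean R_i = (16.5 + 10.6 + 25.2 + 17.1 + 14.1) / 5 = 16.7000%
Mean R_m = (6.1 + 4.4 + 10.4 + 7.9 + 8.0) / 5 = 7.3600%
Σ(R_i − R̄_i)(R_m − R̄_m) = 42.7000  ⇒  Cov = 42.7000 / 4 = 10.6750
Σ(R_m − R̄_m)² = 20.2920  ⇒  Var(R_m) = 20.2920 / 4 = 5.0730
β = Cov / Var(R_m) = 10.6750 / 5.0730 = 2.1043
MRP = 10.66% − 1.38% = 9.28%
E(R) = R_f + β × MRP = 1.38% + 2.1043 × 9.28% = 20.91%

20.91%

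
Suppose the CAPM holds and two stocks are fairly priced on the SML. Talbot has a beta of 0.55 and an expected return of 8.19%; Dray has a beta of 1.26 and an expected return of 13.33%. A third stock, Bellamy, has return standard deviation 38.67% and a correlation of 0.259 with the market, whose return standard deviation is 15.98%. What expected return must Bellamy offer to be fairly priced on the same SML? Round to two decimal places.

8.75%

MRP = (13.33% − 8.19%) / (1.26 − 0.55) = 7.2394%
R_f = 8.19% − 0.55 × 7.2394% = 4.2083%
β_Bellamy = ρ·σ_i/σ_m = 0.259 × 38.67 / 15.98 = 0.6268
E(R_Bellamy) = R_f + β × MRP = 4.2083% + 0.6268 × 7.2394% = 8.75%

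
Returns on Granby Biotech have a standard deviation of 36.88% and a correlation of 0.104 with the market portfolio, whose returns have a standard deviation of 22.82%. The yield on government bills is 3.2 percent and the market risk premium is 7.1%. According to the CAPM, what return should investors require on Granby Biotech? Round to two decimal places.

β = ρ × σ_i / σ_m = 0.104 × 36.88% / 22.82% = 0.1681
E(R) = 3.2% + 0.1681 × 7.1% = 4.39%

4.39%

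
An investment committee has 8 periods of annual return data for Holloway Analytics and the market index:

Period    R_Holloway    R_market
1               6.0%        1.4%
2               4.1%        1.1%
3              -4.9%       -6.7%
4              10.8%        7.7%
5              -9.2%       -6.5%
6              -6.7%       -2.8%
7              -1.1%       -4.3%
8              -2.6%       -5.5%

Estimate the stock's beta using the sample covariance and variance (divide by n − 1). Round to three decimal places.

1.249

Mean R_i = (6.0 + 4.1 − 4.9 + 10.8 − 9.2 − 6.7 − 1.1 − 2.6) / 8 = -0.4500%
Mean R_m = (1.4 + 1.1 − 6.7 + 7.7 − 6.5 − 2.8 − 4.3 − 5.5) / 8 = -1.9500%
Σ(R_i − R̄_i)(R_m − R̄_m) = 219.4700  ⇒  Cov = 219.4700 / 7 = 31.3529
Σ(R_m − R̄_m)² = 175.7600  ⇒  Var(R_m) = 175.7600 / 7 = 25.1086
β = Cov / Var(R_m) = 31.3529 / 25.1086 = 1.2487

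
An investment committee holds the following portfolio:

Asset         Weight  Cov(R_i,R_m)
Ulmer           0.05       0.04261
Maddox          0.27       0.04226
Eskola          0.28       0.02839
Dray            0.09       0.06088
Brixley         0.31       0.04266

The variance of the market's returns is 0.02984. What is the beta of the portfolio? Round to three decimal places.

β_Ulmer = 0.04261 / 0.02984 = 1.4279
β_Maddox = 0.04226 / 0.02984 = 1.4162
β_Eskola = 0.02839 / 0.02984 = 0.9514
β_Dray = 0.06088 / 0.02984 = 2.0402
β_Brixley = 0.04266 / 0.02984 = 1.4296
β_P = Σ w_i β_i = 0.05×1.4279 + 0.27×1.4162 + 0.28×0.9514 + 0.09×2.0402 + 0.31×1.4296 = 1.3470

1.347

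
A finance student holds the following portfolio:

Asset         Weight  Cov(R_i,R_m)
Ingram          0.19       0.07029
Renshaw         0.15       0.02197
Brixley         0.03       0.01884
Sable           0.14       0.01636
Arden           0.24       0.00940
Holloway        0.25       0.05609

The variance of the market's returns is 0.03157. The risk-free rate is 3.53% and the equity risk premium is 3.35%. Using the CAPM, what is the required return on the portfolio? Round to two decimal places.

7.33%

β_Ingram = 0.07029 / 0.03157 = 2.2265
β_Renshaw = 0.02197 / 0.03157 = 0.6959
β_Brixley = 0.01884 / 0.03157 = 0.5968
β_Sable = 0.01636 / 0.03157 = 0.5182
β_Arden = 0.00940 / 0.03157 = 0.2978
β_Holloway = 0.05609 / 0.03157 = 1.7767
β_P = Σ w_i β_i = 0.19×2.2265 + 0.15×0.6959 + 0.03×0.5968 + 0.14×0.5182 + 0.24×0.2978 + 0.25×1.7767 = 1.1335
E(R_P) = R_f + β_P × MRP = 3.53% + 1.1335 × 3.35% = 7.33%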